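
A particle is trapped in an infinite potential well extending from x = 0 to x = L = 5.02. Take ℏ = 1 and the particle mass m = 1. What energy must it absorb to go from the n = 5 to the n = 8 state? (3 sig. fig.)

ΔE = 7.64

E_n = n²π²ℏ²/(2mL²), so ΔE = (8² − 5²) π²ℏ²/(2mL²).
ΔE = 39 × π² / (2 × 1 × 5.02²) = 7.637.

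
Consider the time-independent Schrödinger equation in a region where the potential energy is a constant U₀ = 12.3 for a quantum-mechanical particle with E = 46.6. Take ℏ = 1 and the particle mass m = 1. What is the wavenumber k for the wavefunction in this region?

With E > U₀ the solution is oscillatory, ψ ∝ e^{±ikx} with k = √(2m(E − U₀))/ℏ.
k = √(2 × 1 × 34.3) = 8.283.

k = 8.28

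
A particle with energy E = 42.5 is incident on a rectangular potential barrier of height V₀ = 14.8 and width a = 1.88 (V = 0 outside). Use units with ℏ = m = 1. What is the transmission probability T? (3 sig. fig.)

T = 0.956

Above the barrier the interior wavenumber is k₂ = √(2m(E − V₀))/ℏ = 7.443, giving phase k₂a = 13.99.
T = [1 + V₀² sin²(k₂a) / (4E(E − V₀))]⁻¹ = 1/1.046 = 0.956.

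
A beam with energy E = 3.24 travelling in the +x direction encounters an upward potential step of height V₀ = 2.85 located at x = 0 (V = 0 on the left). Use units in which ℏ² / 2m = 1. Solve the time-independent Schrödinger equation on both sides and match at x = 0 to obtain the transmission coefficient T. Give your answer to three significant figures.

T = 0.765

On each side the TISE gives plane waves with k = √(2m(E − V))/ℏ: k₁ = √(2·½·3.24) = 1.800, k₂ = √(2·½·0.39) = 0.6245.
Matching ψ and ψ′ at x = 0 gives r = (k₁ − k₂)/(k₁ + k₂), so R = r² = 0.2351 and T = 1 − R = 0.7649.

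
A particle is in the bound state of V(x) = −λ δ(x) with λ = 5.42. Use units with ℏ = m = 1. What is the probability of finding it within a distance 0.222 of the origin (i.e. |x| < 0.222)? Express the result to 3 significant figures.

The normalised bound state is ψ = √κ e^{−κ|x|} with κ = mλ/ℏ² = 5.420.
P(|x| < d) = ∫_{−d}^{d} κ e^{−2κ|x|} dx = 1 − e^{−2κd} = 1 − e^{−2.406} = 0.9099.

P = 0.910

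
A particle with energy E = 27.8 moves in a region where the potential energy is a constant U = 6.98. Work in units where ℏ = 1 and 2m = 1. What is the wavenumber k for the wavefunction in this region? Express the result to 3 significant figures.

With E > U the solution is oscillatory, ψ ∝ e^{±ikx} with k = √(2m(E − U))/ℏ.
k = √(2 × 0.5 × 20.82) = 4.563.

k = 4.56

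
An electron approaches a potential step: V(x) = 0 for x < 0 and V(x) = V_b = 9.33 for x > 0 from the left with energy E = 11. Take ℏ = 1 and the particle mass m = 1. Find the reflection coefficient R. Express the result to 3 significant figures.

R = 0.193

The wavenumbers are k₁ = √(2mE)/ℏ = 4.690 on the left and k₂ = √(2m(E − V_b))/ℏ = 1.828 on the right.
Continuity of ψ and ψ′ at the step yields the reflection amplitude r = (k₁ − k₂)/(k₁ + k₂) = 0.4392; thus R = |r|² = 0.1929, T = 0.8071.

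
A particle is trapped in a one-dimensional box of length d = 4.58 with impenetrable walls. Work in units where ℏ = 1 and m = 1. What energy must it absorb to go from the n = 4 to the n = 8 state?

ΔE = 11.3

E_n = n²π²ℏ²/(2md²), so ΔE = (8² − 4²) π²ℏ²/(2md²).
ΔE = 48 × π² / (2 × 1 × 4.58²) = 11.29.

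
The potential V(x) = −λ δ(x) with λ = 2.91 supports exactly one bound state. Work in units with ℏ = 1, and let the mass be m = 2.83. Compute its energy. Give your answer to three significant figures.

The bound state is ψ(x) = √κ e^{−κ|x|}. The derivative jump ψ'(0⁺) − ψ'(0⁻) = −(2mλ/ℏ²)ψ(0) fixes κ = mλ/ℏ² = 8.235.
Then E = −ℏ²κ²/(2m) = −mλ²/(2ℏ²) = -11.98.

E = -12.0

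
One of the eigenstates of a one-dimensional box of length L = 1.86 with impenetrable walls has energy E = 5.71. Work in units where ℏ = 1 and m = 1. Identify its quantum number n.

n = 2

For an infinite well E_n = n²π²ℏ²/(2mL²), so n = (L/πℏ)√(2mE).
n = (1.86/π) × √(2 × 1 × 5.71) = 2.001 → n = 2.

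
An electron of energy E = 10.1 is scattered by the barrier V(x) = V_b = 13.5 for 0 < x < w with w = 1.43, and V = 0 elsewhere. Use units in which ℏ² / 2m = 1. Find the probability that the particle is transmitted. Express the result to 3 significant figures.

T = 0.0154

Since E < V_b the interior solution is evanescent with decay constant κ = √(2m(V_b − E))/ℏ = 1.844.
κw = 2.637, sinh(κw) = 6.948.
Matching ψ, ψ′ at both faces gives T = [1 + V_b² sinh²(κw) / (4E(V_b − E))]⁻¹ = 1/65.06 = 0.0154.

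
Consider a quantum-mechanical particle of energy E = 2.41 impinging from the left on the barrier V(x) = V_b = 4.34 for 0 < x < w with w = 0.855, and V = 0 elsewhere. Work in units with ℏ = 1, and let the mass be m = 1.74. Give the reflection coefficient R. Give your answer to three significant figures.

E < V_b: inside the barrier ψ ∝ e^{±κx} with κ = √(2m(V_b − E))/ℏ = 2.592.
κw = 2.216, sinh(κw) = 4.530.
Matching ψ, ψ′ at both faces gives T = [1 + V_b² sinh²(κw) / (4E(V_b − E))]⁻¹ = 1/21.77 = 0.0459.
R = 1 − T = 0.954.

R = 0.954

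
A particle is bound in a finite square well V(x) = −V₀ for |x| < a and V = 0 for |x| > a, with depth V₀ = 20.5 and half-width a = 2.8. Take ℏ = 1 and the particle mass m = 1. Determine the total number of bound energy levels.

Define the well-strength parameter z₀ = (a/ℏ)√(2mV₀) = 2.8 × √(2·1·20.5) = 17.93.
A new bound state (alternating even/odd) appears each time z₀ passes a multiple of π/2, so N = ⌊2z₀/π⌋ + 1 = ⌊11.41⌋ + 1 = 12.

N = 12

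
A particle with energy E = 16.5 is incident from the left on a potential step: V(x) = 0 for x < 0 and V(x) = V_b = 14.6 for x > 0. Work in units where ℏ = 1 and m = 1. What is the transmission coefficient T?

T = 0.757

On each side the TISE gives plane waves with k = √(2m(E − V))/ℏ: k₁ = √(2·1·16.5) = 5.745, k₂ = √(2·1·1.9) = 1.949.
Continuity of ψ and ψ′ at the step yields the reflection amplitude r = (k₁ − k₂)/(k₁ + k₂) = 0.4933; thus R = |r|² = 0.2433, T = 0.7567.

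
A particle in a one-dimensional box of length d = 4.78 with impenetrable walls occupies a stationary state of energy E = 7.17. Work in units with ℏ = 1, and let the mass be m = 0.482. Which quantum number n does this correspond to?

n = 4

For an infinite well E_n = n²π²ℏ²/(2md²), so n = (d/πℏ)√(2mE).
n = (4.78/π) × √(2 × 0.482 × 7.17) = 4.000 → n = 4.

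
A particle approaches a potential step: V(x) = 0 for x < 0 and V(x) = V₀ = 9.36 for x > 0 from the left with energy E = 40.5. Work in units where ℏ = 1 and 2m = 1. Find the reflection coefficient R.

R = 0.00430

The wavenumbers are k₁ = √(2mE)/ℏ = 6.364 on the left and k₂ = √(2m(E − V₀))/ℏ = 5.580 on the right.
Continuity of ψ and ψ′ at the step yields the reflection amplitude r = (k₁ − k₂)/(k₁ + k₂) = 0.06561; thus R = |r|² = 0.004304, T = 0.9957.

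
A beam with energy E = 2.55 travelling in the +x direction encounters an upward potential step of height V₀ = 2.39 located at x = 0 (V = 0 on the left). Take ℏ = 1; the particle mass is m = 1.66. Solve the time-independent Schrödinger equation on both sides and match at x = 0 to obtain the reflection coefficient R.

The wavenumbers are k₁ = √(2mE)/ℏ = 2.910 on the left and k₂ = √(2m(E − V₀))/ℏ = 0.7288 on the right.
Matching ψ and ψ′ at x = 0 gives r = (k₁ − k₂)/(k₁ + k₂), so R = r² = 0.3592 and T = 1 − R = 0.6408.

R = 0.359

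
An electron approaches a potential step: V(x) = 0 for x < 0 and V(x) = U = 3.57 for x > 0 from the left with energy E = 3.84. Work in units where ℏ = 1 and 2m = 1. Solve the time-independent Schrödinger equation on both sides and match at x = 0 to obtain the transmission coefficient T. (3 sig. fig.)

T = 0.663

On each side the TISE gives plane waves with k = √(2m(E − V))/ℏ: k₁ = √(2·½·3.84) = 1.960, k₂ = √(2·½·0.27) = 0.5196.
Continuity of ψ and ψ′ at the step yields the reflection amplitude r = (k₁ − k₂)/(k₁ + k₂) = 0.5808; thus R = |r|² = 0.3374, T = 0.6626.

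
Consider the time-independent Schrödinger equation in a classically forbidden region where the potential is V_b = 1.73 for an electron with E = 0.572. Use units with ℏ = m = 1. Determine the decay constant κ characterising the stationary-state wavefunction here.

Since E < V_b the TISE in this region is ψ'' = κ²ψ with κ = √(2m(V_b − E))/ℏ.
κ = √(2 × 1 × 1.158) = 1.522.

κ = 1.52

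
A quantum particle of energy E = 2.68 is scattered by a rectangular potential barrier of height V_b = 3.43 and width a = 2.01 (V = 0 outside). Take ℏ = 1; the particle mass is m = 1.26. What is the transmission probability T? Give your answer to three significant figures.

T = 0.0108

E < V_b: inside the barrier ψ ∝ e^{±κx} with κ = √(2m(V_b − E))/ℏ = 1.375.
κa = 2.763, sinh(κa) = 7.894.
Matching ψ, ψ′ at both faces gives T = [1 + V_b² sinh²(κa) / (4E(V_b − E))]⁻¹ = 1/92.20 = 0.0108.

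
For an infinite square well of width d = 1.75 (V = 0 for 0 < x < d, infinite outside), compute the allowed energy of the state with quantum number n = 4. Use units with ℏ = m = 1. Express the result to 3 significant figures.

The infinite-well eigenfunctions ψ_n = √(2/d) sin(nπx/d) vanish at both walls, giving E_n = n²π²ℏ²/(2md²).
E_4 = 4² × π² / (2 × 1 × 1.75²) = 25.78.

E = 25.8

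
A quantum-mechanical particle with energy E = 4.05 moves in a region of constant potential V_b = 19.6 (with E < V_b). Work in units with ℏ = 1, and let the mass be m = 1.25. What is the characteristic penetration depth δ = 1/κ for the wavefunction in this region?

Since E < V_b the TISE in this region is ψ'' = κ²ψ with κ = √(2m(V_b − E))/ℏ.
κ = √(2 × 1.25 × 15.55) = 6.235. The penetration depth is δ = 1/κ = 0.160.

δ = 0.160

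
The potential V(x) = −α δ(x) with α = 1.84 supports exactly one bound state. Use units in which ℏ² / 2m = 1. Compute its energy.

The bound state is ψ(x) = √κ e^{−κ|x|}. The derivative jump ψ'(0⁺) − ψ'(0⁻) = −(2mα/ℏ²)ψ(0) fixes κ = mα/ℏ² = 0.9200.
Then E = −ℏ²κ²/(2m) = −mα²/(2ℏ²) = -0.8464.

E = -0.846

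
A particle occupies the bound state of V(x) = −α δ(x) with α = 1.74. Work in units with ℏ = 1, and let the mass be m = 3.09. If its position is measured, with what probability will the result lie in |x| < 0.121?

The normalised bound state is ψ = √κ e^{−κ|x|} with κ = mα/ℏ² = 5.377.
P(|x| < d) = ∫_{−d}^{d} κ e^{−2κ|x|} dx = 1 − e^{−2κd} = 1 − e^{−1.301} = 0.7278.

P = 0.728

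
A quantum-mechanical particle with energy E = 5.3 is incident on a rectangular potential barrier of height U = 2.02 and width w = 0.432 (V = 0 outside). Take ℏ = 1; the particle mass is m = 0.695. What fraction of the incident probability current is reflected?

Above the barrier the interior wavenumber is k₂ = √(2m(E − U))/ℏ = 2.135, giving phase k₂w = 0.9224.
Matching at both interfaces gives T⁻¹ = 1 + U² sin²(k₂w) / [4E(E − U)] = 1.037, hence T = 0.964.
R = 1 − T = 0.0359.

R = 0.0359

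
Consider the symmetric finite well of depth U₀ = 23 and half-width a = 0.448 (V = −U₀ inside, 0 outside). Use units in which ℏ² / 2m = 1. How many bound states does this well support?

Define the well-strength parameter z₀ = (a/ℏ)√(2mU₀) = 0.448 × √(2·0.5·23) = 2.149.
A new bound state (alternating even/odd) appears each time z₀ passes a multiple of π/2, so N = ⌊2z₀/π⌋ + 1 = ⌊1.368⌋ + 1 = 2.

N = 2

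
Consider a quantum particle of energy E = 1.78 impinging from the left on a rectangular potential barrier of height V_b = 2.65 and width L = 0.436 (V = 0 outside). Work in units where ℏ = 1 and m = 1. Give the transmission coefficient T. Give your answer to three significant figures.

T = 0.705

E < V_b: inside the barrier ψ ∝ e^{±κx} with κ = √(2m(V_b − E))/ℏ = 1.319.
κL = 0.5751, sinh(κL) = 0.6074.
Matching ψ, ψ′ at both faces gives T = [1 + V_b² sinh²(κL) / (4E(V_b − E))]⁻¹ = 1/1.418 = 0.705.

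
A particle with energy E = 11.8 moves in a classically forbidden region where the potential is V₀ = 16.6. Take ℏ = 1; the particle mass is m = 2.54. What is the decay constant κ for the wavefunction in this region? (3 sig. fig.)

κ = 4.94

Since E < V₀ the TISE in this region is ψ'' = κ²ψ with κ = √(2m(V₀ − E))/ℏ.
κ = √(2 × 2.54 × 4.8) = 4.938.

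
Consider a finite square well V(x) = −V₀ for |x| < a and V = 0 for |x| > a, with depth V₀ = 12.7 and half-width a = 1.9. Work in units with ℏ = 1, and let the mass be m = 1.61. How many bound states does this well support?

Define the well-strength parameter z₀ = (a/ℏ)√(2mV₀) = 1.9 × √(2·1.61·12.7) = 12.15.
A new bound state (alternating even/odd) appears each time z₀ passes a multiple of π/2, so N = ⌊2z₀/π⌋ + 1 = ⌊7.735⌋ + 1 = 8.

N = 8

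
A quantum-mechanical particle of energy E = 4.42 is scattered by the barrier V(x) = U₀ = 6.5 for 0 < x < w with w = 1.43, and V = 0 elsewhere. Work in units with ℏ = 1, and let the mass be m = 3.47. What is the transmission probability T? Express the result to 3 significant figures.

Since E < U₀ the interior solution is evanescent with decay constant κ = √(2m(U₀ − E))/ℏ = 3.799.
κw = 5.433, sinh(κw) = 114.4.
Matching ψ, ψ′ at both faces gives T = [1 + U₀² sinh²(κw) / (4E(U₀ − E))]⁻¹ = 1/15040 = 0.0000665.

T = 0.0000665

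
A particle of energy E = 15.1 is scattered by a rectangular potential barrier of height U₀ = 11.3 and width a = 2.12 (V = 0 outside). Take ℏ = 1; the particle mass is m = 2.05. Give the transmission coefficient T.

T = 0.703

E > U₀: inside the barrier k₂ = √(2m(E − U₀))/ℏ = 3.947, k₂a = 8.368.
T = [1 + U₀² sin²(k₂a) / (4E(E − U₀))]⁻¹ = 1/1.422 = 0.703.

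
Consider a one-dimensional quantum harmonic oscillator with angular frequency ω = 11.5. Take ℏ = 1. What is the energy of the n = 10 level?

Using E_n = (n + ½)ℏω: E_10 = 10.5 × 11.5 = 120.8.

E = 121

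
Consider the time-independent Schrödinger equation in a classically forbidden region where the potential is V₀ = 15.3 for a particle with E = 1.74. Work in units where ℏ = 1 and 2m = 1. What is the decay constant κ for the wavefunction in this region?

κ = 3.68

Since E < V₀ the TISE in this region is ψ'' = κ²ψ with κ = √(2m(V₀ − E))/ℏ.
κ = √(2 × 0.5 × 13.56) = 3.682.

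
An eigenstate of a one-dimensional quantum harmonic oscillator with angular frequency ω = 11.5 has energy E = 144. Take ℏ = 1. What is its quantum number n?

n = 12

Invert E_n = (n + ½)ℏω: n = E/ℏω − ½ = 12.022, so n = 12.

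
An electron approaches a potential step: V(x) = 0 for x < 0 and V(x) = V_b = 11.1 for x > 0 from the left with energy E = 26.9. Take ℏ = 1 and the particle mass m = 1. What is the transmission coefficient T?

The wavenumbers are k₁ = √(2mE)/ℏ = 7.335 on the left and k₂ = √(2m(E − V_b))/ℏ = 5.621 on the right.
Matching ψ and ψ′ at x = 0 gives r = (k₁ − k₂)/(k₁ + k₂), so R = r² = 0.01749 and T = 1 − R = 0.9825.

T = 0.983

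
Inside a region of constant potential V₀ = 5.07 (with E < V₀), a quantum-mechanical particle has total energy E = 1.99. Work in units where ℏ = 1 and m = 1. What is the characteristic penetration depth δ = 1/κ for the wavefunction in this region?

Since E < V₀ the TISE in this region is ψ'' = κ²ψ with κ = √(2m(V₀ − E))/ℏ.
κ = √(2 × 1 × 3.08) = 2.482. The penetration depth is δ = 1/κ = 0.403.

δ = 0.403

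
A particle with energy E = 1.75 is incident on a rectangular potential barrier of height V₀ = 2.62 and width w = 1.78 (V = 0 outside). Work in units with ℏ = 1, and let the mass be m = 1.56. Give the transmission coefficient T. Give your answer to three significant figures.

T = 0.0100

E < V₀: inside the barrier ψ ∝ e^{±κx} with κ = √(2m(V₀ − E))/ℏ = 1.648.
κw = 2.933, sinh(κw) = 9.362.
Matching ψ, ψ′ at both faces gives T = [1 + V₀² sinh²(κw) / (4E(V₀ − E))]⁻¹ = 1/99.79 = 0.0100.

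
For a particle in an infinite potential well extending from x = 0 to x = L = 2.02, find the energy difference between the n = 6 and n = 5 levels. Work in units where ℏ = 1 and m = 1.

ΔE = 13.3

E_n = n²π²ℏ²/(2mL²), so ΔE = (6² − 5²) π²ℏ²/(2mL²).
ΔE = 11 × π² / (2 × 1 × 2.02²) = 13.30.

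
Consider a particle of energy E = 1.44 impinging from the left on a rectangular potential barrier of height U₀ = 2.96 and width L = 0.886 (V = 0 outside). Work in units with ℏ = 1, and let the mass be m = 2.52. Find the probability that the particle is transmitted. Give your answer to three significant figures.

E < U₀: inside the barrier ψ ∝ e^{±κx} with κ = √(2m(U₀ − E))/ℏ = 2.768.
κL = 2.452, sinh(κL) = 5.764.
The exact tunnelling result is T⁻¹ = 1 + U₀² sinh²(κL) / [4E(U₀ − E)] = 34.25, so T = 0.0292.

T = 0.0292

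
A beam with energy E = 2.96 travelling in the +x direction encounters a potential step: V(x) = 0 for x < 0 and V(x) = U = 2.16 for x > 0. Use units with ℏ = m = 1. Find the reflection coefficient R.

The wavenumbers are k₁ = √(2mE)/ℏ = 2.433 on the left and k₂ = √(2m(E − U))/ℏ = 1.265 on the right.
Matching ψ and ψ′ at x = 0 gives r = (k₁ − k₂)/(k₁ + k₂), so R = r² = 0.09979 and T = 1 − R = 0.9002.

R = 0.0998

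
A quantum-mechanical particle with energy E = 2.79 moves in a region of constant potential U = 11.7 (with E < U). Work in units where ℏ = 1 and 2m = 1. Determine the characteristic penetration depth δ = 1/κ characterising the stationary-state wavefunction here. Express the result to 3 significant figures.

Since E < U the TISE in this region is ψ'' = κ²ψ with κ = √(2m(U − E))/ℏ.
κ = √(2 × 0.5 × 8.91) = 2.985. The penetration depth is δ = 1/κ = 0.335.

δ = 0.335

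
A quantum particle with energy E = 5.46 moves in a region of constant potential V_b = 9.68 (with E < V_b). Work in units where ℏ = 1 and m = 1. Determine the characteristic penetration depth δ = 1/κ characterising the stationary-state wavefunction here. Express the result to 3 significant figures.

δ = 0.344

Since E < V_b the TISE in this region is ψ'' = κ²ψ with κ = √(2m(V_b − E))/ℏ.
κ = √(2 × 1 × 4.22) = 2.905. The penetration depth is δ = 1/κ = 0.344.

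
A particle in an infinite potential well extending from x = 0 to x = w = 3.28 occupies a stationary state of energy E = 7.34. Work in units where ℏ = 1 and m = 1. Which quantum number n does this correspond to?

n = 4

From E_n = n²π²ℏ²/(2mw²) invert to n = √(2mw²E)/(πℏ).
n = (3.28/π) × √(2 × 1 × 7.34) = 4.000 → n = 4.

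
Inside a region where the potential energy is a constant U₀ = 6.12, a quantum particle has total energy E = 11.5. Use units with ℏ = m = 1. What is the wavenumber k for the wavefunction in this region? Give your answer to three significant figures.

With E > U₀ the solution is oscillatory, ψ ∝ e^{±ikx} with k = √(2m(E − U₀))/ℏ.
k = √(2 × 1 × 5.38) = 3.280.

k = 3.28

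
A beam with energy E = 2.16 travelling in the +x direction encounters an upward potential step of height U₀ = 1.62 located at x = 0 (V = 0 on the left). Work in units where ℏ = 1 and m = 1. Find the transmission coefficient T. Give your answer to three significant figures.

On each side the TISE gives plane waves with k = √(2m(E − V))/ℏ: k₁ = √(2·1·2.16) = 2.078, k₂ = √(2·1·0.54) = 1.039.
Matching ψ and ψ′ at x = 0 gives r = (k₁ − k₂)/(k₁ + k₂), so R = r² = 0.1111 and T = 1 − R = 0.8889.

T = 0.889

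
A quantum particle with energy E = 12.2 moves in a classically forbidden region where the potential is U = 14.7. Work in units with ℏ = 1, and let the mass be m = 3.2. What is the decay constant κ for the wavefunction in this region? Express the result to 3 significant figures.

κ = 4.00

Since E < U the TISE in this region is ψ'' = κ²ψ with κ = √(2m(U − E))/ℏ.
κ = √(2 × 3.2 × 2.5) = 4.000.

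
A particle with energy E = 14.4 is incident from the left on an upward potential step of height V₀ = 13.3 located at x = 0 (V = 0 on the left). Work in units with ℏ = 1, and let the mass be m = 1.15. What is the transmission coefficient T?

T = 0.679

The wavenumbers are k₁ = √(2mE)/ℏ = 5.755 on the left and k₂ = √(2m(E − V₀))/ℏ = 1.591 on the right.
Continuity of ψ and ψ′ at the step yields the reflection amplitude r = (k₁ − k₂)/(k₁ + k₂) = 0.5669; thus R = |r|² = 0.3214, T = 0.6786.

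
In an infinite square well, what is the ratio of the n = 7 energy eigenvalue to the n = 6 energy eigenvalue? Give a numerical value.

E_n = n²π²ℏ²/(2mL²) so the ratio is n₂²/n₁² = 49/36 = 1.36111.

1.36111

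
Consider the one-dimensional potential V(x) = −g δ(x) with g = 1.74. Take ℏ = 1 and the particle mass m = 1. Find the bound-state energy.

The bound state is ψ(x) = √κ e^{−κ|x|}. The derivative jump ψ'(0⁺) − ψ'(0⁻) = −(2mg/ℏ²)ψ(0) fixes κ = mg/ℏ² = 1.740.
Then E = −ℏ²κ²/(2m) = −mg²/(2ℏ²) = -1.514.

E = -1.51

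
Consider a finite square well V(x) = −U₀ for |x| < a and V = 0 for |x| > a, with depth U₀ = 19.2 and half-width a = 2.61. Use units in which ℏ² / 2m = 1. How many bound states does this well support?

N = 8

Define the well-strength parameter z₀ = (a/ℏ)√(2mU₀) = 2.61 × √(2·0.5·19.2) = 11.44.
A new bound state (alternating even/odd) appears each time z₀ passes a multiple of π/2, so N = ⌊2z₀/π⌋ + 1 = ⌊7.281⌋ + 1 = 8.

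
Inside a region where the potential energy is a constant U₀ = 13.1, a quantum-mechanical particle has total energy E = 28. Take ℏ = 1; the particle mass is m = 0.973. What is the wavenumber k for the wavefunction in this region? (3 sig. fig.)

With E > U₀ the solution is oscillatory, ψ ∝ e^{±ikx} with k = √(2m(E − U₀))/ℏ.
k = √(2 × 0.973 × 14.9) = 5.385.

k = 5.38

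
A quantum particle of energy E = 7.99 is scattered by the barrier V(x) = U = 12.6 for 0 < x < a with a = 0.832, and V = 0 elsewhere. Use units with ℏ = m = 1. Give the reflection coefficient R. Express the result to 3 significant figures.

R = 0.977

Since E < U the interior solution is evanescent with decay constant κ = √(2m(U − E))/ℏ = 3.036.
κa = 2.526, sinh(κa) = 6.214.
The exact tunnelling result is T⁻¹ = 1 + U² sinh²(κa) / [4E(U − E)] = 42.60, so T = 0.0235.
R = 1 − T = 0.977.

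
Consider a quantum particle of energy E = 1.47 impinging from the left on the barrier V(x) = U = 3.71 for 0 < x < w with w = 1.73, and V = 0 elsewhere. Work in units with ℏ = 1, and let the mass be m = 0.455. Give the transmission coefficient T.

T = 0.0270

E < U: inside the barrier ψ ∝ e^{±κx} with κ = √(2m(U − E))/ℏ = 1.428.
κw = 2.470, sinh(κw) = 5.869.
The exact tunnelling result is T⁻¹ = 1 + U² sinh²(κw) / [4E(U − E)] = 36.99, so T = 0.0270.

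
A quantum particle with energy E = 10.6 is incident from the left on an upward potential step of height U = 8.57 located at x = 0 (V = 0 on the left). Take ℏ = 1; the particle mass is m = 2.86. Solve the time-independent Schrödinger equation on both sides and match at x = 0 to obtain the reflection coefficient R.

R = 0.153

On each side the TISE gives plane waves with k = √(2m(E − V))/ℏ: k₁ = √(2·2.86·10.6) = 7.787, k₂ = √(2·2.86·2.03) = 3.408.
Matching ψ and ψ′ at x = 0 gives r = (k₁ − k₂)/(k₁ + k₂), so R = r² = 0.1530 and T = 1 − R = 0.8470.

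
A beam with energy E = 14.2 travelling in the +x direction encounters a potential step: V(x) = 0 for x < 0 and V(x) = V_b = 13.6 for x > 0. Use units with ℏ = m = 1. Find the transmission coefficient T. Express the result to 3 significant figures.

T = 0.566

On each side the TISE gives plane waves with k = √(2m(E − V))/ℏ: k₁ = √(2·1·14.2) = 5.329, k₂ = √(2·1·0.6) = 1.095.
Matching ψ and ψ′ at x = 0 gives r = (k₁ − k₂)/(k₁ + k₂), so R = r² = 0.4343 and T = 1 − R = 0.5657.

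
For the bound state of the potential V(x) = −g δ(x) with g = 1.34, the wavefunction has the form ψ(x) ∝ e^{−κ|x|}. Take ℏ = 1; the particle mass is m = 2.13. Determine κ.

κ = 2.85

Integrating the TISE across x = 0 gives the cusp condition ψ'(0⁺) − ψ'(0⁻) = −(2mg/ℏ²)ψ(0).
With ψ ∝ e^{−κ|x|} this yields −2κ = −2mg/ℏ², so κ = mg/ℏ² = 2.854.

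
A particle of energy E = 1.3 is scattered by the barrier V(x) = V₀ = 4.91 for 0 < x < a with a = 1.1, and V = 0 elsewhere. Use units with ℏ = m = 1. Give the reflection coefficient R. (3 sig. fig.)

Since E < V₀ the interior solution is evanescent with decay constant κ = √(2m(V₀ − E))/ℏ = 2.687.
κa = 2.956, sinh(κa) = 9.582.
Matching ψ, ψ′ at both faces gives T = [1 + V₀² sinh²(κa) / (4E(V₀ − E))]⁻¹ = 1/118.9 = 0.00841.
R = 1 − T = 0.992.

R = 0.992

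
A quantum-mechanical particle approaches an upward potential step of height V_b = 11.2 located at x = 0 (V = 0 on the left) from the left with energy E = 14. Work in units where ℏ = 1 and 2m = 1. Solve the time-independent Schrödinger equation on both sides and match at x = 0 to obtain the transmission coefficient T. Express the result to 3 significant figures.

T = 0.854

The wavenumbers are k₁ = √(2mE)/ℏ = 3.742 on the left and k₂ = √(2m(E − V_b))/ℏ = 1.673 on the right.
Continuity of ψ and ψ′ at the step yields the reflection amplitude r = (k₁ − k₂)/(k₁ + k₂) = 0.3820; thus R = |r|² = 0.1459, T = 0.8541.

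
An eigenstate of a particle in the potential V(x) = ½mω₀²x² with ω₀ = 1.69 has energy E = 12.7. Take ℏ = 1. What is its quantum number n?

n = 7

E_n = ℏω₀(n + ½) ⇒ n = E/(ℏω₀) − ½ = 12.7/1.69 − 0.5 = 7.015 → n = 7.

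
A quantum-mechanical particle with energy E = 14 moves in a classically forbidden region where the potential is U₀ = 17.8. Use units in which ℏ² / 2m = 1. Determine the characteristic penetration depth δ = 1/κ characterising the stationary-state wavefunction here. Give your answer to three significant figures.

δ = 0.513

Since E < U₀ the TISE in this region is ψ'' = κ²ψ with κ = √(2m(U₀ − E))/ℏ.
κ = √(2 × 0.5 × 3.8) = 1.949. The penetration depth is δ = 1/κ = 0.513.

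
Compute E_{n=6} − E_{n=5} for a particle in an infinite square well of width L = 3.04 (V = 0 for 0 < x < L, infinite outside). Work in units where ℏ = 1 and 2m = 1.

E_n = n²π²ℏ²/(2mL²), so ΔE = (6² − 5²) π²ℏ²/(2mL²).
ΔE = 11 × π² / (2 × 0.5 × 3.04²) = 11.75.

ΔE = 11.7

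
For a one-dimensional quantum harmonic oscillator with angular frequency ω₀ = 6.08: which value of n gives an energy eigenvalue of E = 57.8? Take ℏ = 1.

n = 9

E_n = ℏω₀(n + ½) ⇒ n = E/(ℏω₀) − ½ = 57.8/6.08 − 0.5 = 9.007 → n = 9.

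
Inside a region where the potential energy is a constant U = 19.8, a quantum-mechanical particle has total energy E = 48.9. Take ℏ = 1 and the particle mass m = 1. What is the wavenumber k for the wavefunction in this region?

With E > U the solution is oscillatory, ψ ∝ e^{±ikx} with k = √(2m(E − U))/ℏ.
k = √(2 × 1 × 29.1) = 7.629.

k = 7.63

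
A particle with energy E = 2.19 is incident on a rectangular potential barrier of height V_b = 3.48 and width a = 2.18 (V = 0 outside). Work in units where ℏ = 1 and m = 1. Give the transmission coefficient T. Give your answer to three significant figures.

E < V_b: inside the barrier ψ ∝ e^{±κx} with κ = √(2m(V_b − E))/ℏ = 1.606.
κa = 3.502, sinh(κa) = 16.57.
Matching ψ, ψ′ at both faces gives T = [1 + V_b² sinh²(κa) / (4E(V_b − E))]⁻¹ = 1/295.2 = 0.00339.

T = 0.00339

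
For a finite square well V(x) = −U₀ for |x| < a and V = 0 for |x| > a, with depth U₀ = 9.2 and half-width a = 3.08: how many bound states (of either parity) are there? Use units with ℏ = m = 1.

Define the well-strength parameter z₀ = (a/ℏ)√(2mU₀) = 3.08 × √(2·1·9.2) = 13.21.
A new bound state (alternating even/odd) appears each time z₀ passes a multiple of π/2, so N = ⌊2z₀/π⌋ + 1 = ⌊8.411⌋ + 1 = 9.

N = 9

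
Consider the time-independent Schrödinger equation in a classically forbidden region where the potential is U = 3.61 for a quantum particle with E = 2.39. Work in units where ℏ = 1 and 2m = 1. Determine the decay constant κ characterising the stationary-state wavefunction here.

Since E < U the TISE in this region is ψ'' = κ²ψ with κ = √(2m(U − E))/ℏ.
κ = √(2 × 0.5 × 1.22) = 1.105.

κ = 1.10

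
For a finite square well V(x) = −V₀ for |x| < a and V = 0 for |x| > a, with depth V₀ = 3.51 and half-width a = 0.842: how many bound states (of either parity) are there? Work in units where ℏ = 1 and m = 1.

Define the well-strength parameter z₀ = (a/ℏ)√(2mV₀) = 0.842 × √(2·1·3.51) = 2.231.
The even/odd transcendental equations gain one root per π/2 in z₀, giving N = 1 + ⌊2z₀/π⌋ = 1 + ⌊1.420⌋ = 2.

N = 2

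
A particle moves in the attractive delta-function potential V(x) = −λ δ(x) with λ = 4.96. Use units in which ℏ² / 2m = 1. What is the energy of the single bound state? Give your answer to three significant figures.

E = -6.15

The bound state is ψ(x) = √κ e^{−κ|x|}. The derivative jump ψ'(0⁺) − ψ'(0⁻) = −(2mλ/ℏ²)ψ(0) fixes κ = mλ/ℏ² = 2.480.
Then E = −ℏ²κ²/(2m) = −mλ²/(2ℏ²) = -6.150.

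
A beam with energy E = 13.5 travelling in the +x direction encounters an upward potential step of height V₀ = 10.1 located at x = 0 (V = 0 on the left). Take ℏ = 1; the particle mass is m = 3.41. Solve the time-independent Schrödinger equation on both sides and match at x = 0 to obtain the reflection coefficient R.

R = 0.110

On each side the TISE gives plane waves with k = √(2m(E − V))/ℏ: k₁ = √(2·3.41·13.5) = 9.595, k₂ = √(2·3.41·3.4) = 4.815.
Matching ψ and ψ′ at x = 0 gives r = (k₁ − k₂)/(k₁ + k₂), so R = r² = 0.1100 and T = 1 − R = 0.8900.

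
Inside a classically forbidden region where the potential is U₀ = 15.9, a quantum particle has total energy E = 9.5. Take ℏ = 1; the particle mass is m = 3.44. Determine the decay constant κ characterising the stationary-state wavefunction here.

Since E < U₀ the TISE in this region is ψ'' = κ²ψ with κ = √(2m(U₀ − E))/ℏ.
κ = √(2 × 3.44 × 6.4) = 6.636.

κ = 6.64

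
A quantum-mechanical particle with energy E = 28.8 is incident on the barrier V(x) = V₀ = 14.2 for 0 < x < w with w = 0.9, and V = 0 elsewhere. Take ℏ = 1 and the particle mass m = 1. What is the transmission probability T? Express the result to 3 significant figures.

E > V₀: inside the barrier k₂ = √(2m(E − V₀))/ℏ = 5.404, k₂w = 4.863.
Matching at both interfaces gives T⁻¹ = 1 + V₀² sin²(k₂w) / [4E(E − V₀)] = 1.117, hence T = 0.895.

T = 0.895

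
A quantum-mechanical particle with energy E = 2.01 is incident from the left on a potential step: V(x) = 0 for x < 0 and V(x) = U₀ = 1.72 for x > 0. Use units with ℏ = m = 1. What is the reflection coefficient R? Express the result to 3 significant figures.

On each side the TISE gives plane waves with k = √(2m(E − V))/ℏ: k₁ = √(2·1·2.01) = 2.005, k₂ = √(2·1·0.29) = 0.7616.
Matching ψ and ψ′ at x = 0 gives r = (k₁ − k₂)/(k₁ + k₂), so R = r² = 0.2020 and T = 1 − R = 0.7980.

R = 0.202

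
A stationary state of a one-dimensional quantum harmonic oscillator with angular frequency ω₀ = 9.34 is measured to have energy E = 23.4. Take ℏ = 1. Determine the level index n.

n = 2

Invert E_n = (n + ½)ℏω₀: n = E/ℏω₀ − ½ = 2.005, so n = 2.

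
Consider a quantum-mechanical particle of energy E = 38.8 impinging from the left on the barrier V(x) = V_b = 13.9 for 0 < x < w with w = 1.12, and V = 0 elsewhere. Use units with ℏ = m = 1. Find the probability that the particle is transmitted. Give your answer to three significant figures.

E > V_b: inside the barrier k₂ = √(2m(E − V_b))/ℏ = 7.057, k₂w = 7.904.
T = [1 + V_b² sin²(k₂w) / (4E(E − V_b))]⁻¹ = 1/1.050 = 0.952.

T = 0.952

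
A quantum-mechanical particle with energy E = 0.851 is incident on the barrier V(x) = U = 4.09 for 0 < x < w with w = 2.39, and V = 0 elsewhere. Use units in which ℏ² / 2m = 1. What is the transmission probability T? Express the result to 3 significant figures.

T = 0.000484

Since E < U the interior solution is evanescent with decay constant κ = √(2m(U − E))/ℏ = 1.800.
κw = 4.301, sinh(κw) = 36.89.
Matching ψ, ψ′ at both faces gives T = [1 + U² sinh²(κw) / (4E(U − E))]⁻¹ = 1/2066 = 0.000484.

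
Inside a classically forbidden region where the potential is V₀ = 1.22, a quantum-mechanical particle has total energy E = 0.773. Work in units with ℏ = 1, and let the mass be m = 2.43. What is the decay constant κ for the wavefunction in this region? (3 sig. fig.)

Since E < V₀ the TISE in this region is ψ'' = κ²ψ with κ = √(2m(V₀ − E))/ℏ.
κ = √(2 × 2.43 × 0.447) = 1.474.

κ = 1.47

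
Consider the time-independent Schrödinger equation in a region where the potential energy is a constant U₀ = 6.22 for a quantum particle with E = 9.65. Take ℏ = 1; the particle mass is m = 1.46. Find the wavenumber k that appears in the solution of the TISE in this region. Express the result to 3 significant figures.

k = 3.16

With E > U₀ the solution is oscillatory, ψ ∝ e^{±ikx} with k = √(2m(E − U₀))/ℏ.
k = √(2 × 1.46 × 3.43) = 3.165.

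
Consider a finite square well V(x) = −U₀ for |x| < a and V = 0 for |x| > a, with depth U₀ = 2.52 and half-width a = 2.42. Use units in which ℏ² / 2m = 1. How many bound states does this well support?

N = 3

Define the well-strength parameter z₀ = (a/ℏ)√(2mU₀) = 2.42 × √(2·0.5·2.52) = 3.842.
The even/odd transcendental equations gain one root per π/2 in z₀, giving N = 1 + ⌊2z₀/π⌋ = 1 + ⌊2.446⌋ = 3.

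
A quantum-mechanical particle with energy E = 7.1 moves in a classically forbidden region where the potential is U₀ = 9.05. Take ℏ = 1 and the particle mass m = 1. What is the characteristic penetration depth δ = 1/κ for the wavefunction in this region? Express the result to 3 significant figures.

Since E < U₀ the TISE in this region is ψ'' = κ²ψ with κ = √(2m(U₀ − E))/ℏ.
κ = √(2 × 1 × 1.95) = 1.975. The penetration depth is δ = 1/κ = 0.506.

δ = 0.506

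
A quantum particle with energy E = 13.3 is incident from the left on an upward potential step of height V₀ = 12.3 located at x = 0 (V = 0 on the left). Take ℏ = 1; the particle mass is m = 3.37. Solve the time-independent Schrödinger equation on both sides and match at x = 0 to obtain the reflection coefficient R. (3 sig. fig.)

The wavenumbers are k₁ = √(2mE)/ℏ = 9.468 on the left and k₂ = √(2m(E − V₀))/ℏ = 2.596 on the right.
Continuity of ψ and ψ′ at the step yields the reflection amplitude r = (k₁ − k₂)/(k₁ + k₂) = 0.5696; thus R = |r|² = 0.3245, T = 0.6755.

R = 0.324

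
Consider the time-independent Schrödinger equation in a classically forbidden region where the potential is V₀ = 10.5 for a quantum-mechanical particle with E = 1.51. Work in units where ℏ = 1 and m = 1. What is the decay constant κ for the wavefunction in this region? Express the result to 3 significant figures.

Since E < V₀ the TISE in this region is ψ'' = κ²ψ with κ = √(2m(V₀ − E))/ℏ.
κ = √(2 × 1 × 8.99) = 4.240.

κ = 4.24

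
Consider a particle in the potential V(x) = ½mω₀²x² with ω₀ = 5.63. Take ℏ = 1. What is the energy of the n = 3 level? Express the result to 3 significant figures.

The oscillator eigenvalues are E_n = ℏω₀(n + ½), so E_3 = 5.63 × 3.5 = 19.71.

E = 19.7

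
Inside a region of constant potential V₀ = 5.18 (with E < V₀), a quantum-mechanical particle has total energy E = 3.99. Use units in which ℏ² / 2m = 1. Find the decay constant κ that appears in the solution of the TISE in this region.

Since E < V₀ the TISE in this region is ψ'' = κ²ψ with κ = √(2m(V₀ − E))/ℏ.
κ = √(2 × 0.5 × 1.19) = 1.091.

κ = 1.09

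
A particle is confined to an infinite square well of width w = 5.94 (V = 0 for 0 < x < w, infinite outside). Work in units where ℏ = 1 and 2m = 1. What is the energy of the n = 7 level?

Requiring ψ(0) = ψ(w) = 0 quantises k = nπ/w, hence E_n = ℏ²k²/2m = n²π²ℏ²/(2mw²).
E_7 = 7² × π² / (2 × 0.5 × 5.94²) = 13.71.

E = 13.7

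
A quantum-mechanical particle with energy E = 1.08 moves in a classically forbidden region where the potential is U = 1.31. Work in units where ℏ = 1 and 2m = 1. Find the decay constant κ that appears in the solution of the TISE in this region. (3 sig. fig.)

Since E < U the TISE in this region is ψ'' = κ²ψ with κ = √(2m(U − E))/ℏ.
κ = √(2 × 0.5 × 0.23) = 0.4796.

κ = 0.480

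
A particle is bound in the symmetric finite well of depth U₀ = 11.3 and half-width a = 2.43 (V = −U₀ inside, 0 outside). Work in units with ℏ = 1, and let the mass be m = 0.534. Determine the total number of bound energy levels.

The dimensionless depth is z₀ = a√(2mU₀)/ℏ = 2.43 × √(12.07) = 8.442.
The even/odd transcendental equations gain one root per π/2 in z₀, giving N = 1 + ⌊2z₀/π⌋ = 1 + ⌊5.374⌋ = 6.

N = 6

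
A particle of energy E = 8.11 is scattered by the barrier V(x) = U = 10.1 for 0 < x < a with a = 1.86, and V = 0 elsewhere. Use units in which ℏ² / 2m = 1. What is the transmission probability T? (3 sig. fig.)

T = 0.0133

E < U: inside the barrier ψ ∝ e^{±κx} with κ = √(2m(U − E))/ℏ = 1.411.
κa = 2.624, sinh(κa) = 6.858.
Matching ψ, ψ′ at both faces gives T = [1 + U² sinh²(κa) / (4E(U − E))]⁻¹ = 1/75.32 = 0.0133.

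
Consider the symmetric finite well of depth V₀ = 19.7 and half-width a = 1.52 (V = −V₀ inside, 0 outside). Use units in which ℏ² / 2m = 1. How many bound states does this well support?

The dimensionless depth is z₀ = a√(2mV₀)/ℏ = 1.52 × √(19.70) = 6.746.
A new bound state (alternating even/odd) appears each time z₀ passes a multiple of π/2, so N = ⌊2z₀/π⌋ + 1 = ⌊4.295⌋ + 1 = 5.

N = 5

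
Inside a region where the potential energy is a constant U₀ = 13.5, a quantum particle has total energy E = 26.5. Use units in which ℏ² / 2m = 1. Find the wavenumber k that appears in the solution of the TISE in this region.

With E > U₀ the solution is oscillatory, ψ ∝ e^{±ikx} with k = √(2m(E − U₀))/ℏ.
k = √(2 × 0.5 × 13) = 3.606.

k = 3.61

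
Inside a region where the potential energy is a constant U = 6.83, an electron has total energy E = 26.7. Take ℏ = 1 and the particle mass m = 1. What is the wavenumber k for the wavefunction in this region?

k = 6.30

With E > U the solution is oscillatory, ψ ∝ e^{±ikx} with k = √(2m(E − U))/ℏ.
k = √(2 × 1 × 19.87) = 6.304.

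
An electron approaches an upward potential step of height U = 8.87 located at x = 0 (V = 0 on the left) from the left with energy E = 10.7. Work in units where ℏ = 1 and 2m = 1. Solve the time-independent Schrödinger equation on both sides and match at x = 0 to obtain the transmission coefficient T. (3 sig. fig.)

T = 0.828

On each side the TISE gives plane waves with k = √(2m(E − V))/ℏ: k₁ = √(2·½·10.7) = 3.271, k₂ = √(2·½·1.83) = 1.353.
Matching ψ and ψ′ at x = 0 gives r = (k₁ − k₂)/(k₁ + k₂), so R = r² = 0.1721 and T = 1 − R = 0.8279.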